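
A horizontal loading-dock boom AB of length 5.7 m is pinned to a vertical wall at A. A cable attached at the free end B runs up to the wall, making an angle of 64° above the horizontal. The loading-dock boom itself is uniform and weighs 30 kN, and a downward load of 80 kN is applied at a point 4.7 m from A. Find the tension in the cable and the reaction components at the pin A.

ΣM about A: T·sin64°·5.7 − 30·2.85 − 80·4.7 = 0 → T = 461.5/(5.7·0.898794) = 90.0817 ≈ 90.08 kN.
ΣF_x = 0: A_x − T·cos64° = 0 → A_x = 90.0817 × 0.438371 = 39.49 kN.
ΣF_y = 0: A_y + T·sin64° − 30 − 80 = 0 → A_y = 110 − 90.0817 × 0.898794 = 29.04 kN.

T = 90.08 kN, A_x = 39.49 kN, A_y = 29.04 kN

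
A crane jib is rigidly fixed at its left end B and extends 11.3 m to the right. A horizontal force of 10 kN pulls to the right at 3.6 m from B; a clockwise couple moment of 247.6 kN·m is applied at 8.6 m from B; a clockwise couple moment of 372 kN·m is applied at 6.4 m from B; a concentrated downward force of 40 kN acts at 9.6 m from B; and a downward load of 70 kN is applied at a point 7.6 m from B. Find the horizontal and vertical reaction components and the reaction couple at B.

ΣF_x = 0: B_x + 10 = 0 → B_x = -10.00 kN.
ΣF_y = 0: B_y − 40 − 70 = 0 → B_y = 110.0 kN.
ΣM about B: M_B − 247.6 − 372 − 40·9.6 − 70·7.6 = 0 → M_B = 1536 kN·m.

B_x = -10.00 kN, B_y = 110.0 kN, M_B = 1536 kN·m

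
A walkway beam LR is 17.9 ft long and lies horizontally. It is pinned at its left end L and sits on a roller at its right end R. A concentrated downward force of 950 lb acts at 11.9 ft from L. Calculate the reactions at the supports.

L_x = 0, L_y = 318.4 lb, R_y = 631.6 lb

Moments about L: R_y·17.9 − 950·11.9 = 0 → R_y = 11305/17.9 = 631.564 ≈ 631.6 lb.
ΣF_y = 0: L_y + 631.564 − 950 = 0 → L_y = 318.4 lb.
ΣF_x = 0: no horizontal applied forces, so L_x = 0.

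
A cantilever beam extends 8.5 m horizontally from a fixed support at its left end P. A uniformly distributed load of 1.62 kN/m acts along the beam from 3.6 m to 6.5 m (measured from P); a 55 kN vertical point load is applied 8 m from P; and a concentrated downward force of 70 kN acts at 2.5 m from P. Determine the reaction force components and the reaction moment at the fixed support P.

Resultant of the distributed load: 1.62 × 2.9 = 4.698 kN at 5.05 m from P.
ΣF_x = 0: P_x = 0.
ΣF_y = 0: P_y − 1.62·2.9 − 55 − 70 = 0 → P_y = 129.7 kN.
ΣM about P: M_P − (1.62·2.9)·5.05 − 55·8 − 70·2.5 = 0 → M_P = 638.7 kN·m.

P_x = 0, P_y = 129.7 kN, M_P = 638.7 kN·m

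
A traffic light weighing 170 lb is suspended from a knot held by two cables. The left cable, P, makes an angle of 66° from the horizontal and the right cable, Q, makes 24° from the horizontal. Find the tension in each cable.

T_P = 155.3 lb, T_Q = 69.15 lb

ΣF_x = 0: −T_P·cos66° + T_Q·cos24° = 0 → T_Q = 0.445229·T_P.
ΣF_y = 0: T_P·sin66° + T_Q·sin24° = 170.
Substitute: T_P·(0.913545 + 0.445229·0.406737) = 170 → T_P = 155.303 ≈ 155.3 lb.
Then T_Q = 0.445229 × 155.303 = 69.15 lb.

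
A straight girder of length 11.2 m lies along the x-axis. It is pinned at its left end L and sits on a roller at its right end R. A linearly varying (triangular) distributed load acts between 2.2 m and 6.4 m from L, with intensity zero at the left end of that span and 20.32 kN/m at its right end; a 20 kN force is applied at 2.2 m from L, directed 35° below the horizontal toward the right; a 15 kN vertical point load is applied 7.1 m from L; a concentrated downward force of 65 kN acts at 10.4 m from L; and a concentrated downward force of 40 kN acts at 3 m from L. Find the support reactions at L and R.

Resultant of the triangular load: ½ × 20.32 × 4.2 = 42.672 kN, acting at 5 m from L (one-third of the span from the peak).
Moments about L: R_y·11.2 − (½·20.32·4.2)·5 − 20·sin35°·2.2 − 15·7.1 − 65·10.4 − 40·3 = 0 → R_y = 1141.1/11.2 = 101.884 ≈ 101.9 kN.
ΣF_y = 0: L_y + 101.884 − ½·20.32·4.2 − 20·sin35° − 15 − 65 − 40 = 0 → L_y = 72.26 kN.
ΣF_x = 0: L_x + 20·cos35° = 0 → L_x = -16.38 kN.

L_x = -16.38 kN, L_y = 72.26 kN, R_y = 101.9 kN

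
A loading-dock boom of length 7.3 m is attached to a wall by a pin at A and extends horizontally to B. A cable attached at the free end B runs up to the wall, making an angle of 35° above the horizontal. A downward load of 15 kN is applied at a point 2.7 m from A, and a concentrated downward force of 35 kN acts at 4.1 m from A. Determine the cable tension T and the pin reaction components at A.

ΣM about A: T·sin35°·7.3 − 15·2.7 − 35·4.1 = 0 → T = 184/(7.3·0.573576) = 43.9444 ≈ 43.94 kN.
ΣF_x = 0: A_x − T·cos35° = 0 → A_x = 43.9444 × 0.819152 = 36.00 kN.
ΣF_y = 0: A_y + T·sin35° − 15 − 35 = 0 → A_y = 50 − 43.9444 × 0.573576 = 24.79 kN.

T = 43.94 kN, A_x = 36.00 kN, A_y = 24.79 kN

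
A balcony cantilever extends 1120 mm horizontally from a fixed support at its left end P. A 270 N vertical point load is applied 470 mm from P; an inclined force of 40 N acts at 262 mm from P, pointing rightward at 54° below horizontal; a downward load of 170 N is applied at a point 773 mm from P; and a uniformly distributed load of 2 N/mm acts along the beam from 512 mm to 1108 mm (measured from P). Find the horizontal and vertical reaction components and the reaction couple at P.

P_x = -23.51 N, P_y = 1664 N, M_P = 1232000 N·mm

Resultant of the distributed load: 2 × 596 = 1192 N at 810 mm from P.
ΣF_x = 0: P_x + 40·cos54° = 0 → P_x = -23.51 N.
ΣF_y = 0: P_y − 270 − 40·sin54° − 170 − 2·596 = 0 → P_y = 1664 N.
ΣM about P: M_P − 270·470 − 40·sin54°·262 − 170·773 − (2·596)·810 = 0 → M_P = 1232000 N·mm.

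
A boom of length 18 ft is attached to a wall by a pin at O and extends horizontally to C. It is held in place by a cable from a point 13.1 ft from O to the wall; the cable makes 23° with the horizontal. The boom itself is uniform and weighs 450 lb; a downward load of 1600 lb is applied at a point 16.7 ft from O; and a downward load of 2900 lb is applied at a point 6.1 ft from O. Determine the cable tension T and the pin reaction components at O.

T = 9467 lb, O_x = 8715 lb, O_y = 1251 lb

ΣM about O: T·sin23°·13.1 − 450·9 − 1600·16.7 − 2900·6.1 = 0 → T = 48460/(13.1·0.390731) = 9467.48 ≈ 9467 lb.
ΣF_x = 0: O_x − T·cos23° = 0 → O_x = 9467.48 × 0.920505 = 8715 lb.
ΣF_y = 0: O_y + T·sin23° − 450 − 1600 − 2900 = 0 → O_y = 4950 − 9467.48 × 0.390731 = 1251 lb.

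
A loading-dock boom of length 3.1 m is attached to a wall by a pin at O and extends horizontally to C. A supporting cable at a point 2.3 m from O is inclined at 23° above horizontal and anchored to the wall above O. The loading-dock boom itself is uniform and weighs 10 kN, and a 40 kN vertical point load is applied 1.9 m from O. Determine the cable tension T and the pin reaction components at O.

ΣM about O: T·sin23°·2.3 − 10·1.55 − 40·1.9 = 0 → T = 91.5/(2.3·0.390731) = 101.816 ≈ 101.8 kN.
ΣF_x = 0: O_x − T·cos23° = 0 → O_x = 101.816 × 0.920505 = 93.72 kN.
ΣF_y = 0: O_y + T·sin23° − 10 − 40 = 0 → O_y = 50 − 101.816 × 0.390731 = 10.22 kN.

T = 101.8 kN, O_x = 93.72 kN, O_y = 10.22 kN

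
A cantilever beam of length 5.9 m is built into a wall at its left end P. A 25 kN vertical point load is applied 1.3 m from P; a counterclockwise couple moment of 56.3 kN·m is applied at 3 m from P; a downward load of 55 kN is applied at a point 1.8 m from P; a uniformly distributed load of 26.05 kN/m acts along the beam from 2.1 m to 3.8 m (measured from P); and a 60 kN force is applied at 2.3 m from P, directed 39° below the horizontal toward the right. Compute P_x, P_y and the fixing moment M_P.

P_x = -46.63 kN, P_y = 162.0 kN, M_P = 292.7 kN·m

Resultant of the distributed load: 26.05 × 1.7 = 44.285 kN at 2.95 m from P.
ΣF_x = 0: P_x + 60·cos39° = 0 → P_x = -46.63 kN.
ΣF_y = 0: P_y − 25 − 55 − 26.05·1.7 − 60·sin39° = 0 → P_y = 162.0 kN.
ΣM about P: M_P − 25·1.3 + 56.3 − 55·1.8 − (26.05·1.7)·2.95 − 60·sin39°·2.3 = 0 → M_P = 292.7 kN·m.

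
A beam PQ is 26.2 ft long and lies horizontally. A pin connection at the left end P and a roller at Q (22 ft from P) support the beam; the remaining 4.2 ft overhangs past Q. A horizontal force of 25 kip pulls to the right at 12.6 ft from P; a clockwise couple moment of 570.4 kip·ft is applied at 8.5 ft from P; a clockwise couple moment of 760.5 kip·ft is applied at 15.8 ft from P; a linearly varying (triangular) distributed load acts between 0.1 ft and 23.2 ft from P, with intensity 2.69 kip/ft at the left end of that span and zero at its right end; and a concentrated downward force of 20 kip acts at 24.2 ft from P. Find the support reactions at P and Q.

P_x = -25.00 kip, P_y = -42.44 kip, Q_y = 93.51 kip

Resultant of the triangular load: ½ × 2.69 × 23.1 = 31.0695 kip, acting at 7.8 ft from P (one-third of the span from the peak).
Moments about P: Q_y·22 − 570.4 − 760.5 − (½·2.69·23.1)·7.8 − 20·24.2 = 0 → Q_y = 2057.2421/22 = 93.511 ≈ 93.51 kip.
ΣF_y = 0: P_y + 93.511 − ½·2.69·23.1 − 20 = 0 → P_y = -42.44 kip.
ΣF_x = 0: P_x + 25 = 0 → P_x = -25.00 kip.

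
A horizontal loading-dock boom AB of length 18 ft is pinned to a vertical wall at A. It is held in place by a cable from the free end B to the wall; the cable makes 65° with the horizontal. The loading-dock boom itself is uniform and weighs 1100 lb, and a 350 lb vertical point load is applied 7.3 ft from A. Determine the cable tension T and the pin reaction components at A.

T = 763.5 lb, A_x = 322.7 lb, A_y = 758.1 lb

ΣM about A: T·sin65°·18 − 1100·9 − 350·7.3 = 0 → T = 12455/(18·0.906308) = 763.476 ≈ 763.5 lb.
ΣF_x = 0: A_x − T·cos65° = 0 → A_x = 763.476 × 0.422618 = 322.7 lb.
ΣF_y = 0: A_y + T·sin65° − 1100 − 350 = 0 → A_y = 1450 − 763.476 × 0.906308 = 758.1 lb.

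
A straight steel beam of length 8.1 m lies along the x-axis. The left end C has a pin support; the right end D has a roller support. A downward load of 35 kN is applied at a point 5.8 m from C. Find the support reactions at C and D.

C_x = 0, C_y = 9.938 kN, D_y = 25.06 kN

ΣM about C: D_y·8.1 − 35·5.8 = 0 → D_y = 203/8.1 = 25.0617 ≈ 25.06 kN.
ΣF_y = 0: C_y + 25.0617 − 35 = 0 → C_y = 9.938 kN.
ΣF_x = 0: no horizontal applied forces, so C_x = 0.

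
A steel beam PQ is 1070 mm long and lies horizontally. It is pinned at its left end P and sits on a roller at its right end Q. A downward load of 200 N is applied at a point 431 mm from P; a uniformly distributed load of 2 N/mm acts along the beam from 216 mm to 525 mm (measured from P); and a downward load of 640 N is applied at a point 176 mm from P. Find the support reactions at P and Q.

P_x = 0, P_y = 1058 N, Q_y = 399.8 N

Resultant of the distributed load: 2 × 309 = 618 N at 370.5 mm from P.
ΣM about P: Q_y·1070 − 200·431 − (2·309)·370.5 − 640·176 = 0 → Q_y = 427809/1070 = 399.821 ≈ 399.8 N.
ΣF_y = 0: P_y + 399.821 − 200 − 2·309 − 640 = 0 → P_y = 1058 N.
ΣF_x = 0: no horizontal applied forces, so P_x = 0.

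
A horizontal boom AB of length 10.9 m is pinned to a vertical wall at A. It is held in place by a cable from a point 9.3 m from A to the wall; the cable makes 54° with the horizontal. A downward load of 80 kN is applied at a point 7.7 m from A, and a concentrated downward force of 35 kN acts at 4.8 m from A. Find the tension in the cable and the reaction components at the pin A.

T = 104.2 kN, A_x = 61.25 kN, A_y = 30.70 kN

ΣM about A: T·sin54°·9.3 − 80·7.7 − 35·4.8 = 0 → T = 784/(9.3·0.809017) = 104.202 ≈ 104.2 kN.
ΣF_x = 0: A_x − T·cos54° = 0 → A_x = 104.202 × 0.587785 = 61.25 kN.
ΣF_y = 0: A_y + T·sin54° − 80 − 35 = 0 → A_y = 115 − 104.202 × 0.809017 = 30.70 kN.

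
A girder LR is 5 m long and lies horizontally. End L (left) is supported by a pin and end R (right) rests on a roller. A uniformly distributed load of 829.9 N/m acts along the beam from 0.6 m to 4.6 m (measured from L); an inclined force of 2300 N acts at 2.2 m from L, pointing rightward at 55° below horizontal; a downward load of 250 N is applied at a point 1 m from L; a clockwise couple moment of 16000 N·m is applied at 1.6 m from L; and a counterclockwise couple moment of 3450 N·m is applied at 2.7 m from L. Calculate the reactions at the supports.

Resultant of the distributed load: 829.9 × 4 = 3319.6 N at 2.6 m from L.
Taking moments about L: R_y·5 − (829.9·4)·2.6 − 2300·sin55°·2.2 − 250·1 − 16000 + 3450 = 0 → R_y = 25575.9/5 = 5115.18 ≈ 5115 N.
ΣF_y = 0: L_y + 5115.18 − 829.9·4 − 2300·sin55° − 250 = 0 → L_y = 338.5 N.
ΣF_x = 0: L_x + 2300·cos55° = 0 → L_x = -1319 N.

L_x = -1319 N, L_y = 338.5 N, R_y = 5115 N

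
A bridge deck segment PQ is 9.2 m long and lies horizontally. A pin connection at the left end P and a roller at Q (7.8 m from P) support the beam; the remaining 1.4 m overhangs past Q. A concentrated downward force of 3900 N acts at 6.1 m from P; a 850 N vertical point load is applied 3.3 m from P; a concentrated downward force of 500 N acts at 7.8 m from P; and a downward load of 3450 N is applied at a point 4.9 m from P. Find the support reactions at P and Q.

P_x = 0, P_y = 2623 N, Q_y = 6077 N

ΣM about P: Q_y·7.8 − 3900·6.1 − 850·3.3 − 500·7.8 − 3450·4.9 = 0 → Q_y = 47400/7.8 = 6076.92 ≈ 6077 N.
ΣF_y = 0: P_y + 6076.92 − 3900 − 850 − 500 − 3450 = 0 → P_y = 2623 N.
ΣF_x = 0: no horizontal applied forces, so P_x = 0.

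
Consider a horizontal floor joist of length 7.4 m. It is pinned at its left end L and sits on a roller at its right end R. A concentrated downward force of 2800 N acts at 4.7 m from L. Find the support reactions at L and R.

Taking moments about L: R_y·7.4 − 2800·4.7 = 0 → R_y = 13160/7.4 = 1778.38 ≈ 1778 N.
ΣF_y = 0: L_y + 1778.38 − 2800 = 0 → L_y = 1022 N.
ΣF_x = 0: no horizontal applied forces, so L_x = 0.

L_x = 0, L_y = 1022 N, R_y = 1778 N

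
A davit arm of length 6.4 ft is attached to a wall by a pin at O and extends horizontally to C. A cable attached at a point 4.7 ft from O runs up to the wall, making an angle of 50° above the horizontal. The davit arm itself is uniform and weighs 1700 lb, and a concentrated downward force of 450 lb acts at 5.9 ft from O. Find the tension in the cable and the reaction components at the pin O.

ΣM about O: T·sin50°·4.7 − 1700·3.2 − 450·5.9 = 0 → T = 8095/(4.7·0.766044) = 2248.36 ≈ 2248 lb.
ΣF_x = 0: O_x − T·cos50° = 0 → O_x = 2248.36 × 0.642788 = 1445 lb.
ΣF_y = 0: O_y + T·sin50° − 1700 − 450 = 0 → O_y = 2150 − 2248.36 × 0.766044 = 427.7 lb.

T = 2248 lb, O_x = 1445 lb, O_y = 427.7 lb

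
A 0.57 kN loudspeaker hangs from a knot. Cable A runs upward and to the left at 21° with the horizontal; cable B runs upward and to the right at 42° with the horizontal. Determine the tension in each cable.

T_A = 0.4754 kN, T_B = 0.5972 kN

ΣF_x = 0: −T_A·cos21° + T_B·cos42° = 0 → T_B = 1.25626·T_A.
ΣF_y = 0: T_A·sin21° + T_B·sin42° = 0.57.
Substitute: T_A·(0.358368 + 1.25626·0.669131) = 0.57 → T_A = 0.475408 ≈ 0.4754 kN.
Then T_B = 1.25626 × 0.475408 = 0.5972 kN.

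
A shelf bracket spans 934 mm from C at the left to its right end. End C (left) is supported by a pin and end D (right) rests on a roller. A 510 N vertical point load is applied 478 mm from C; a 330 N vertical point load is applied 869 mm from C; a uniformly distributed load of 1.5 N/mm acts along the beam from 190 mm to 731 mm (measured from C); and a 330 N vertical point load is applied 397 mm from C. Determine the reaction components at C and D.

Resultant of the distributed load: 1.5 × 541 = 811.5 N at 460.5 mm from C.
ΣM about C: D_y·934 − 510·478 − 330·869 − (1.5·541)·460.5 − 330·397 = 0 → D_y = 1035255.75/934 = 1108.41 ≈ 1108 N.
ΣF_y = 0: C_y + 1108.41 − 510 − 330 − 1.5·541 − 330 = 0 → C_y = 873.1 N.
ΣF_x = 0: no horizontal applied forces, so C_x = 0.

C_x = 0, C_y = 873.1 N, D_y = 1108 N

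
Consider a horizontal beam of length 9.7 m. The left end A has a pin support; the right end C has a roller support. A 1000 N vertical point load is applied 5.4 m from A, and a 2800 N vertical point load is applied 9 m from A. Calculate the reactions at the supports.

ΣM about A: C_y·9.7 − 1000·5.4 − 2800·9 = 0 → C_y = 30600/9.7 = 3154.64 ≈ 3155 N.
ΣF_y = 0: A_y + 3154.64 − 1000 − 2800 = 0 → A_y = 645.4 N.
ΣF_x = 0: no horizontal applied forces, so A_x = 0.

A_x = 0, A_y = 645.4 N, C_y = 3155 N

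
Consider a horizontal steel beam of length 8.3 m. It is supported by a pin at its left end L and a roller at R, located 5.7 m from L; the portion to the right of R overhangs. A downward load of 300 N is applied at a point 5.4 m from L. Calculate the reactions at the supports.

ΣM about L: R_y·5.7 − 300·5.4 = 0 → R_y = 1620/5.7 = 284.211 ≈ 284.2 N.
ΣF_y = 0: L_y + 284.211 − 300 = 0 → L_y = 15.79 N.
ΣF_x = 0: no horizontal applied forces, so L_x = 0.

L_x = 0, L_y = 15.79 N, R_y = 284.2 N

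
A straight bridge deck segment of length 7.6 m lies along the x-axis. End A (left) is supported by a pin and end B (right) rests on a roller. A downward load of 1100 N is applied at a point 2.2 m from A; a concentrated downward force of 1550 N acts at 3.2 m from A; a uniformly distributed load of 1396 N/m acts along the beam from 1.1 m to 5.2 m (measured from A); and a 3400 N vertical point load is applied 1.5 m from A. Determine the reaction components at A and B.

A_x = 0, A_y = 7759 N, B_y = 4014 N

Resultant of the distributed load: 1396 × 4.1 = 5723.6 N at 3.15 m from A.
Taking moments about A: B_y·7.6 − 1100·2.2 − 1550·3.2 − (1396·4.1)·3.15 − 3400·1.5 = 0 → B_y = 30509.34/7.6 = 4014.39 ≈ 4014 N.
ΣF_y = 0: A_y + 4014.39 − 1100 − 1550 − 1396·4.1 − 3400 = 0 → A_y = 7759 N.
ΣF_x = 0: no horizontal applied forces, so A_x = 0.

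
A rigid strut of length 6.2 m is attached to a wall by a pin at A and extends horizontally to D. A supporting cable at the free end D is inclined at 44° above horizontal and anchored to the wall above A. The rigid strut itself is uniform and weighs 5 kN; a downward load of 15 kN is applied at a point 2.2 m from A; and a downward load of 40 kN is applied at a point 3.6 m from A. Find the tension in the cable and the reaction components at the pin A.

ΣM about A: T·sin44°·6.2 − 5·3.1 − 15·2.2 − 40·3.6 = 0 → T = 192.5/(6.2·0.694658) = 44.6959 ≈ 44.70 kN.
ΣF_x = 0: A_x − T·cos44° = 0 → A_x = 44.6959 × 0.71934 = 32.15 kN.
ΣF_y = 0: A_y + T·sin44° − 5 − 15 − 40 = 0 → A_y = 60 − 44.6959 × 0.694658 = 28.95 kN.

T = 44.70 kN, A_x = 32.15 kN, A_y = 28.95 kN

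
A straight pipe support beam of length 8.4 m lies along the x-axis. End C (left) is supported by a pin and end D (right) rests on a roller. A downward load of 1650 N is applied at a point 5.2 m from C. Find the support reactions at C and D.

Moments about C: D_y·8.4 − 1650·5.2 = 0 → D_y = 8580/8.4 = 1021.43 ≈ 1021 N.
ΣF_y = 0: C_y + 1021.43 − 1650 = 0 → C_y = 628.6 N.
ΣF_x = 0: no horizontal applied forces, so C_x = 0.

C_x = 0, C_y = 628.6 N, D_y = 1021 N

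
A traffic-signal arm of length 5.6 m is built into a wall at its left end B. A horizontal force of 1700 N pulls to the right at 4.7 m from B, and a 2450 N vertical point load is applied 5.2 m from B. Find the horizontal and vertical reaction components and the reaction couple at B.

B_x = -1700 N, B_y = 2450 N, M_B = 12740 N·m

ΣF_x = 0: B_x + 1700 = 0 → B_x = -1700 N.
ΣF_y = 0: B_y − 2450 = 0 → B_y = 2450 N.
ΣM about B: M_B − 2450·5.2 = 0 → M_B = 12740 N·m.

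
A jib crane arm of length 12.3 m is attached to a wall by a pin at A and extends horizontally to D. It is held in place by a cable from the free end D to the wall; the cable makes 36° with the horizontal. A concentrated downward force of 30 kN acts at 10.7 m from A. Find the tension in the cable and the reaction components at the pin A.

T = 44.40 kN, A_x = 35.92 kN, A_y = 3.902 kN

ΣM about A: T·sin36°·12.3 − 30·10.7 = 0 → T = 321/(12.3·0.587785) = 44.3998 ≈ 44.40 kN.
ΣF_x = 0: A_x − T·cos36° = 0 → A_x = 44.3998 × 0.809017 = 35.92 kN.
ΣF_y = 0: A_y + T·sin36° − 30 = 0 → A_y = 30 − 44.3998 × 0.587785 = 3.902 kN.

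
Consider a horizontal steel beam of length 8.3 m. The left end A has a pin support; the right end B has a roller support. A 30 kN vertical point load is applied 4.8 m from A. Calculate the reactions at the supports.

Moments about A: B_y·8.3 − 30·4.8 = 0 → B_y = 144/8.3 = 17.3494 ≈ 17.35 kN.
ΣF_y = 0: A_y + 17.3494 − 30 = 0 → A_y = 12.65 kN.
ΣF_x = 0: no horizontal applied forces, so A_x = 0.

A_x = 0, A_y = 12.65 kN, B_y = 17.35 kN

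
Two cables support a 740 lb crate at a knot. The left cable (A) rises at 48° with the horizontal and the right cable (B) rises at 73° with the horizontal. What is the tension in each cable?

ΣF_x = 0: −T_A·cos48° + T_B·cos73° = 0 → T_B = 2.28863·T_A.
ΣF_y = 0: T_A·sin48° + T_B·sin73° = 740.
Substitute: T_A·(0.743145 + 2.28863·0.956305) = 740 → T_A = 252.407 ≈ 252.4 lb.
Then T_B = 2.28863 × 252.407 = 577.7 lb.

T_A = 252.4 lb, T_B = 577.7 lb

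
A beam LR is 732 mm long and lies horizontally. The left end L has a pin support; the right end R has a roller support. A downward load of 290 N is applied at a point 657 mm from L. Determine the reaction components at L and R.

L_x = 0, L_y = 29.71 N, R_y = 260.3 N

Taking moments about L: R_y·732 − 290·657 = 0 → R_y = 190530/732 = 260.287 ≈ 260.3 N.
ΣF_y = 0: L_y + 260.287 − 290 = 0 → L_y = 29.71 N.
ΣF_x = 0: no horizontal applied forces, so L_x = 0.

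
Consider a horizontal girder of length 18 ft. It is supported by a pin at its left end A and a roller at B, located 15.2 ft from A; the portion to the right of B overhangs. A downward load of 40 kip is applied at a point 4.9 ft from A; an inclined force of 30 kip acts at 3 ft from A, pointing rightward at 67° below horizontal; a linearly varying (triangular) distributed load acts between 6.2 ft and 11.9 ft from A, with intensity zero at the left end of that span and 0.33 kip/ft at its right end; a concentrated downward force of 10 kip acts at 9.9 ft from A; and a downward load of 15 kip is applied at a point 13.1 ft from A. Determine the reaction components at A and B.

A_x = -11.72 kip, A_y = 55.15 kip, B_y = 38.40 kip

Resultant of the triangular load: ½ × 0.33 × 5.7 = 0.9405 kip, acting at 10 ft from A (one-third of the span from the peak).
ΣM about A: B_y·15.2 − 40·4.9 − 30·sin67°·3 − (½·0.33·5.7)·10 − 10·9.9 − 15·13.1 = 0 → B_y = 583.75/15.2 = 38.4046 ≈ 38.40 kip.
ΣF_y = 0: A_y + 38.4046 − 40 − 30·sin67° − ½·0.33·5.7 − 10 − 15 = 0 → A_y = 55.15 kip.
ΣF_x = 0: A_x + 30·cos67° = 0 → A_x = -11.72 kip.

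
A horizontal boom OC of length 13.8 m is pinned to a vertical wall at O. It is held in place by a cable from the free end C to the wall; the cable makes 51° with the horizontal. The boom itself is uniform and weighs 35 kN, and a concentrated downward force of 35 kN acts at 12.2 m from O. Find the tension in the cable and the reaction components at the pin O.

ΣM about O: T·sin51°·13.8 − 35·6.9 − 35·12.2 = 0 → T = 668.5/(13.8·0.777146) = 62.3332 ≈ 62.33 kN.
ΣF_x = 0: O_x − T·cos51° = 0 → O_x = 62.3332 × 0.62932 = 39.23 kN.
ΣF_y = 0: O_y + T·sin51° − 35 − 35 = 0 → O_y = 70 − 62.3332 × 0.777146 = 21.56 kN.

T = 62.33 kN, O_x = 39.23 kN, O_y = 21.56 kN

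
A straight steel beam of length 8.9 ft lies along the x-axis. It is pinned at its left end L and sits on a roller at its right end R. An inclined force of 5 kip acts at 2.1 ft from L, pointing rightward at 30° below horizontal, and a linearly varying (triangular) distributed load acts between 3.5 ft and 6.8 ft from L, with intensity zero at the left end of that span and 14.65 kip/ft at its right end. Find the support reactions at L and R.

L_x = -4.330 kip, L_y = 10.60 kip, R_y = 16.07 kip

Resultant of the triangular load: ½ × 14.65 × 3.3 = 24.1725 kip, acting at 5.7 ft from L (one-third of the span from the peak).
Moments about L: R_y·8.9 − 5·sin30°·2.1 − (½·14.65·3.3)·5.7 = 0 → R_y = 143.03325/8.9 = 16.0712 ≈ 16.07 kip.
ΣF_y = 0: L_y + 16.0712 − 5·sin30° − ½·14.65·3.3 = 0 → L_y = 10.60 kip.
ΣF_x = 0: L_x + 5·cos30° = 0 → L_x = -4.330 kip.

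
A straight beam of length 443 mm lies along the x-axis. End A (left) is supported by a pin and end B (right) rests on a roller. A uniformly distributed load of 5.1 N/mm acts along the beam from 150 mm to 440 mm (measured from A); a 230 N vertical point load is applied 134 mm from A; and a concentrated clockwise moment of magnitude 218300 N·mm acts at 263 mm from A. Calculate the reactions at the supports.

A_x = 0, A_y = 161.8 N, B_y = 1547 N

Resultant of the distributed load: 5.1 × 290 = 1479 N at 295 mm from A.
Moments about A: B_y·443 − (5.1·290)·295 − 230·134 − 218300 = 0 → B_y = 685425/443 = 1547.23 ≈ 1547 N.
ΣF_y = 0: A_y + 1547.23 − 5.1·290 − 230 = 0 → A_y = 161.8 N.
ΣF_x = 0: no horizontal applied forces, so A_x = 0.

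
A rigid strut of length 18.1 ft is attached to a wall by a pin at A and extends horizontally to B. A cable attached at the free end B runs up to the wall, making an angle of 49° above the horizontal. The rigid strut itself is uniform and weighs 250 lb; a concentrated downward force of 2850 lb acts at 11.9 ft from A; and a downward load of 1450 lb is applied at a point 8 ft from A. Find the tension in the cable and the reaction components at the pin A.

ΣM about A: T·sin49°·18.1 − 250·9.05 − 2850·11.9 − 1450·8 = 0 → T = 47777.5/(18.1·0.75471) = 3497.56 ≈ 3498 lb.
ΣF_x = 0: A_x − T·cos49° = 0 → A_x = 3497.56 × 0.656059 = 2295 lb.
ΣF_y = 0: A_y + T·sin49° − 250 − 2850 − 1450 = 0 → A_y = 4550 − 3497.56 × 0.75471 = 1910 lb.

T = 3498 lb, A_x = 2295 lb, A_y = 1910 lb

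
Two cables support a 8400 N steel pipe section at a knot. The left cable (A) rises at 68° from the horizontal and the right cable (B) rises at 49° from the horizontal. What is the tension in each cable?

ΣF_x = 0: −T_A·cos68° + T_B·cos49° = 0 → T_B = 0.570995·T_A.
ΣF_y = 0: T_A·sin68° + T_B·sin49° = 8400.
Substitute: T_A·(0.927184 + 0.570995·0.75471) = 8400 → T_A = 6185.02 ≈ 6185 N.
Then T_B = 0.570995 × 6185.02 = 3532 N.

T_A = 6185 N, T_B = 3532 N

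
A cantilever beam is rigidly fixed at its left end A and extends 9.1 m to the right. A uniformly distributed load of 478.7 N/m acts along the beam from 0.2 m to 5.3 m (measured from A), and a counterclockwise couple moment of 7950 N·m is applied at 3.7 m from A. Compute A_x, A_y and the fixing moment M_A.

A_x = 0, A_y = 2441 N, M_A = -1236 N·m

Resultant of the distributed load: 478.7 × 5.1 = 2441.37 N at 2.75 m from A.
ΣF_x = 0: A_x = 0.
ΣF_y = 0: A_y − 478.7·5.1 = 0 → A_y = 2441 N.
ΣM about A: M_A − (478.7·5.1)·2.75 + 7950 = 0 → M_A = -1236 N·m.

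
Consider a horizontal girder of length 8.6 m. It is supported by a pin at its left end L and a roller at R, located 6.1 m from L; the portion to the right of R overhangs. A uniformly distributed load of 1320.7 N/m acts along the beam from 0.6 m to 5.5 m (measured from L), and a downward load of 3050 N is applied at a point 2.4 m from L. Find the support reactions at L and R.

L_x = 0, L_y = 5086 N, R_y = 4436 N

Resultant of the distributed load: 1320.7 × 4.9 = 6471.43 N at 3.05 m from L.
ΣM about L: R_y·6.1 − (1320.7·4.9)·3.05 − 3050·2.4 = 0 → R_y = 27057.8615/6.1 = 4435.72 ≈ 4436 N.
ΣF_y = 0: L_y + 4435.72 − 1320.7·4.9 − 3050 = 0 → L_y = 5086 N.
ΣF_x = 0: no horizontal applied forces, so L_x = 0.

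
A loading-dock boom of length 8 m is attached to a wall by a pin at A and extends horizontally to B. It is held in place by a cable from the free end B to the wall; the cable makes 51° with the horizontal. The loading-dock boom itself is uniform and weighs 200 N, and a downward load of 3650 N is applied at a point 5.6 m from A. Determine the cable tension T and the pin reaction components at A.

T = 3416 N, A_x = 2150 N, A_y = 1195 N

ΣM about A: T·sin51°·8 − 200·4 − 3650·5.6 = 0 → T = 21240/(8·0.777146) = 3416.35 ≈ 3416 N.
ΣF_x = 0: A_x − T·cos51° = 0 → A_x = 3416.35 × 0.62932 = 2150 N.
ΣF_y = 0: A_y + T·sin51° − 200 − 3650 = 0 → A_y = 3850 − 3416.35 × 0.777146 = 1195 N.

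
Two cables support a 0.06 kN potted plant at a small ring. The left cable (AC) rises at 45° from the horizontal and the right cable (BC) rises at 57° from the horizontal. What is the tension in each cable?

ΣF_x = 0: −T_AC·cos45° + T_BC·cos57° = 0 → T_BC = 1.2983·T_AC.
ΣF_y = 0: T_AC·sin45° + T_BC·sin57° = 0.06.
Substitute: T_AC·(0.707107 + 1.2983·0.838671) = 0.06 → T_AC = 0.0334084 ≈ 0.03341 kN.
Then T_BC = 1.2983 × 0.0334084 = 0.04337 kN.

T_AC = 0.03341 kN, T_BC = 0.04337 kN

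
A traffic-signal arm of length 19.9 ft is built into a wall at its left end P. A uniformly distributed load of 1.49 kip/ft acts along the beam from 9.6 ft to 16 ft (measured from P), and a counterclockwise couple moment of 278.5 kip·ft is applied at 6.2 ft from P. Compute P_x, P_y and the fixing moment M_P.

P_x = 0, P_y = 9.536 kip, M_P = -156.4 kip·ft

Resultant of the distributed load: 1.49 × 6.4 = 9.536 kip at 12.8 ft from P.
ΣF_x = 0: P_x = 0.
ΣF_y = 0: P_y − 1.49·6.4 = 0 → P_y = 9.536 kip.
ΣM about P: M_P − (1.49·6.4)·12.8 + 278.5 = 0 → M_P = -156.4 kip·ft.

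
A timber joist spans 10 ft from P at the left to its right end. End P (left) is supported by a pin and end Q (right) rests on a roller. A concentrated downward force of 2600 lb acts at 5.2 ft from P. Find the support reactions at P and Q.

P_x = 0, P_y = 1248 lb, Q_y = 1352 lb

ΣM about P: Q_y·10 − 2600·5.2 = 0 → Q_y = 13520/10 = 1352 lb.
ΣF_y = 0: P_y + 1352 − 2600 = 0 → P_y = 1248 lb.
ΣF_x = 0: no horizontal applied forces, so P_x = 0.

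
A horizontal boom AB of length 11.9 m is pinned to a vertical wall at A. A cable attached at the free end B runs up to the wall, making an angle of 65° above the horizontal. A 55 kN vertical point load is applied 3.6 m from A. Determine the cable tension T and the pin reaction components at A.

ΣM about A: T·sin65°·11.9 − 55·3.6 = 0 → T = 198/(11.9·0.906308) = 18.3587 ≈ 18.36 kN.
ΣF_x = 0: A_x − T·cos65° = 0 → A_x = 18.3587 × 0.422618 = 7.759 kN.
ΣF_y = 0: A_y + T·sin65° − 55 = 0 → A_y = 55 − 18.3587 × 0.906308 = 38.36 kN.

T = 18.36 kN, A_x = 7.759 kN, A_y = 38.36 kN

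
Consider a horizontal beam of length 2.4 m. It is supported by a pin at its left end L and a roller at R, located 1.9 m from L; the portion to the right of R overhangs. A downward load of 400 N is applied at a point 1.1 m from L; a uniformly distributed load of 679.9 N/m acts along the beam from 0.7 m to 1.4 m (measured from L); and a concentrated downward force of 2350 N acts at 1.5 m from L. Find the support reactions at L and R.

Resultant of the distributed load: 679.9 × 0.7 = 475.93 N at 1.05 m from L.
Taking moments about L: R_y·1.9 − 400·1.1 − (679.9·0.7)·1.05 − 2350·1.5 = 0 → R_y = 4464.7265/1.9 = 2349.86 ≈ 2350 N.
ΣF_y = 0: L_y + 2349.86 − 400 − 679.9·0.7 − 2350 = 0 → L_y = 876.1 N.
ΣF_x = 0: no horizontal applied forces, so L_x = 0.

L_x = 0, L_y = 876.1 N, R_y = 2350 N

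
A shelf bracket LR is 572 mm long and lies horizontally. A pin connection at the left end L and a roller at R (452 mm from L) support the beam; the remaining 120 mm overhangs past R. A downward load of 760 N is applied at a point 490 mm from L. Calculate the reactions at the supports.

Moments about L: R_y·452 − 760·490 = 0 → R_y = 372400/452 = 823.894 ≈ 823.9 N.
ΣF_y = 0: L_y + 823.894 − 760 = 0 → L_y = -63.89 N.
ΣF_x = 0: no horizontal applied forces, so L_x = 0.

L_x = 0, L_y = -63.89 N, R_y = 823.9 N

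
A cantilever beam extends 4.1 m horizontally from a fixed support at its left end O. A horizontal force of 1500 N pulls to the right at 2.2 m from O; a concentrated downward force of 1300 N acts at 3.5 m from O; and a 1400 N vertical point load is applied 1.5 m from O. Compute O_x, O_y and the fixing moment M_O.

O_x = -1500 N, O_y = 2700 N, M_O = 6650 N·m

ΣF_x = 0: O_x + 1500 = 0 → O_x = -1500 N.
ΣF_y = 0: O_y − 1300 − 1400 = 0 → O_y = 2700 N.
ΣM about O: M_O − 1300·3.5 − 1400·1.5 = 0 → M_O = 6650 N·m.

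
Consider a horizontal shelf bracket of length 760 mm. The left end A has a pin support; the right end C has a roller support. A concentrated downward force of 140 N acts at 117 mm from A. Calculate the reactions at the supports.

A_x = 0, A_y = 118.4 N, C_y = 21.55 N

ΣM about A: C_y·760 − 140·117 = 0 → C_y = 16380/760 = 21.5526 ≈ 21.55 N.
ΣF_y = 0: A_y + 21.5526 − 140 = 0 → A_y = 118.4 N.
ΣF_x = 0: no horizontal applied forces, so A_x = 0.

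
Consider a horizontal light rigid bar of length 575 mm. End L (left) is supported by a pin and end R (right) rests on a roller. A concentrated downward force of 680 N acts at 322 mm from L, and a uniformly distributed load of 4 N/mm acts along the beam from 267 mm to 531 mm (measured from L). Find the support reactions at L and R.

L_x = 0, L_y = 622.4 N, R_y = 1114 N

Resultant of the distributed load: 4 × 264 = 1056 N at 399 mm from L.
ΣM about L: R_y·575 − 680·322 − (4·264)·399 = 0 → R_y = 640304/575 = 1113.57 ≈ 1114 N.
ΣF_y = 0: L_y + 1113.57 − 680 − 4·264 = 0 → L_y = 622.4 N.
ΣF_x = 0: no horizontal applied forces, so L_x = 0.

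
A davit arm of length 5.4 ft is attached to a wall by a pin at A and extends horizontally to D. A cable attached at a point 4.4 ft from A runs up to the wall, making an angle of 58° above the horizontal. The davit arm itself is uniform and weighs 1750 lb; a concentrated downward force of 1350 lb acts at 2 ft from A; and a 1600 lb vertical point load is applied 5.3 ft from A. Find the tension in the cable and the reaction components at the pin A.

ΣM about A: T·sin58°·4.4 − 1750·2.7 − 1350·2 − 1600·5.3 = 0 → T = 15905/(4.4·0.848048) = 4262.46 ≈ 4262 lb.
ΣF_x = 0: A_x − T·cos58° = 0 → A_x = 4262.46 × 0.529919 = 2259 lb.
ΣF_y = 0: A_y + T·sin58° − 1750 − 1350 − 1600 = 0 → A_y = 4700 − 4262.46 × 0.848048 = 1085 lb.

T = 4262 lb, A_x = 2259 lb, A_y = 1085 lb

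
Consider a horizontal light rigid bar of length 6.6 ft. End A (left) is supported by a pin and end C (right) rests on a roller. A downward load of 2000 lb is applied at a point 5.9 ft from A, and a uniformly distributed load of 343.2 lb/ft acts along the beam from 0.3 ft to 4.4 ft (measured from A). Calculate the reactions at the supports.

A_x = 0, A_y = 1118 lb, C_y = 2289 lb

Resultant of the distributed load: 343.2 × 4.1 = 1407.12 lb at 2.35 ft from A.
Moments about A: C_y·6.6 − 2000·5.9 − (343.2·4.1)·2.35 = 0 → C_y = 15106.732/6.6 = 2288.9 ≈ 2289 lb.
ΣF_y = 0: A_y + 2288.9 − 2000 − 343.2·4.1 = 0 → A_y = 1118 lb.
ΣF_x = 0: no horizontal applied forces, so A_x = 0.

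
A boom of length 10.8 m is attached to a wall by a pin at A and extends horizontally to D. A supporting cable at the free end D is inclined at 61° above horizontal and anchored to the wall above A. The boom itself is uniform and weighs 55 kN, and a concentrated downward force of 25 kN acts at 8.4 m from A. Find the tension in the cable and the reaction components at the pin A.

T = 53.67 kN, A_x = 26.02 kN, A_y = 33.06 kN

ΣM about A: T·sin61°·10.8 − 55·5.4 − 25·8.4 = 0 → T = 507/(10.8·0.87462) = 53.6741 ≈ 53.67 kN.
ΣF_x = 0: A_x − T·cos61° = 0 → A_x = 53.6741 × 0.48481 = 26.02 kN.
ΣF_y = 0: A_y + T·sin61° − 55 − 25 = 0 → A_y = 80 − 53.6741 × 0.87462 = 33.06 kN.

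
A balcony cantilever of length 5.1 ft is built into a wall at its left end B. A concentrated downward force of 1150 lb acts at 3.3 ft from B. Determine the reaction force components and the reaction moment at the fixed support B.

B_x = 0, B_y = 1150 lb, M_B = 3795 lb·ft

ΣF_x = 0: B_x = 0.
ΣF_y = 0: B_y − 1150 = 0 → B_y = 1150 lb.
ΣM about B: M_B − 1150·3.3 = 0 → M_B = 3795 lb·ft.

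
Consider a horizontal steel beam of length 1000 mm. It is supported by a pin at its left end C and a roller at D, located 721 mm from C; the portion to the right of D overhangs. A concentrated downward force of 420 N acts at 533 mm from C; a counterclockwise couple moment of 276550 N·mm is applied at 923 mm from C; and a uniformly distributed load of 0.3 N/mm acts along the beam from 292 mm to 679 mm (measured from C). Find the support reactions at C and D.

C_x = 0, C_y = 531.0 N, D_y = 5.099 N

Resultant of the distributed load: 0.3 × 387 = 116.1 N at 485.5 mm from C.
ΣM about C: D_y·721 − 420·533 + 276550 − (0.3·387)·485.5 = 0 → D_y = 3676.55/721 = 5.09924 ≈ 5.099 N.
ΣF_y = 0: C_y + 5.09924 − 420 − 0.3·387 = 0 → C_y = 531.0 N.
ΣF_x = 0: no horizontal applied forces, so C_x = 0.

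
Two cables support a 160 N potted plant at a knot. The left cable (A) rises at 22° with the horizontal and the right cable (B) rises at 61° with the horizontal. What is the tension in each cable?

ΣF_x = 0: −T_A·cos22° + T_B·cos61° = 0 → T_B = 1.91247·T_A.
ΣF_y = 0: T_A·sin22° + T_B·sin61° = 160.
Substitute: T_A·(0.374607 + 1.91247·0.87462) = 160 → T_A = 78.152 ≈ 78.15 N.
Then T_B = 1.91247 × 78.152 = 149.5 N.

T_A = 78.15 N, T_B = 149.5 N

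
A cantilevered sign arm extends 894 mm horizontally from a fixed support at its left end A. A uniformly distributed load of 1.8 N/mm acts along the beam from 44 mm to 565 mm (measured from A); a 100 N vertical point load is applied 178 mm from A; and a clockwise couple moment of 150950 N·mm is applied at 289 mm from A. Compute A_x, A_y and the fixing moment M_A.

A_x = 0, A_y = 1038 N, M_A = 454300 N·mm

Resultant of the distributed load: 1.8 × 521 = 937.8 N at 304.5 mm from A.
ΣF_x = 0: A_x = 0.
ΣF_y = 0: A_y − 1.8·521 − 100 = 0 → A_y = 1038 N.
ΣM about A: M_A − (1.8·521)·304.5 − 100·178 − 150950 = 0 → M_A = 454300 N·mm.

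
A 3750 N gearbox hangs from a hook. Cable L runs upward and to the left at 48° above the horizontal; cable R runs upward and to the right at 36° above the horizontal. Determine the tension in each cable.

ΣF_x = 0: −T_L·cos48° + T_R·cos36° = 0 → T_R = 0.827091·T_L.
ΣF_y = 0: T_L·sin48° + T_R·sin36° = 3750.
Substitute: T_L·(0.743145 + 0.827091·0.587785) = 3750 → T_L = 3050.52 ≈ 3051 N.
Then T_R = 0.827091 × 3050.52 = 2523 N.

T_L = 3051 N, T_R = 2523 N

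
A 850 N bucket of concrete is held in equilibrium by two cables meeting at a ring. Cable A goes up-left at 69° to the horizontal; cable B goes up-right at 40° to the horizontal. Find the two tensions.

T_A = 688.7 N, T_B = 322.2 N

ΣF_x = 0: −T_A·cos69° + T_B·cos40° = 0 → T_B = 0.467816·T_A.
ΣF_y = 0: T_A·sin69° + T_B·sin40° = 850.
Substitute: T_A·(0.93358 + 0.467816·0.642788) = 850 → T_A = 688.657 ≈ 688.7 N.
Then T_B = 0.467816 × 688.657 = 322.2 N.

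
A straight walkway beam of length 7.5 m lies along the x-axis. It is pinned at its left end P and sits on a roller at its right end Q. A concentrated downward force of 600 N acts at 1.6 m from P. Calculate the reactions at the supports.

P_x = 0, P_y = 472.0 N, Q_y = 128.0 N

Moments about P: Q_y·7.5 − 600·1.6 = 0 → Q_y = 960/7.5 = 128.0 N.
ΣF_y = 0: P_y + 128 − 600 = 0 → P_y = 472.0 N.
ΣF_x = 0: no horizontal applied forces, so P_x = 0.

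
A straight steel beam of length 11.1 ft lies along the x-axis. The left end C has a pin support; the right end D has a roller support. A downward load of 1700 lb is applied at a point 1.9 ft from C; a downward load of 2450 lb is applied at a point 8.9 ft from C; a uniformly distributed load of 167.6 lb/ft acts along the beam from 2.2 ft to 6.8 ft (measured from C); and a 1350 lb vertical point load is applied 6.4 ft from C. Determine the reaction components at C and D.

C_x = 0, C_y = 2925 lb, D_y = 3346 lb

Resultant of the distributed load: 167.6 × 4.6 = 770.96 lb at 4.5 ft from C.
ΣM about C: D_y·11.1 − 1700·1.9 − 2450·8.9 − (167.6·4.6)·4.5 − 1350·6.4 = 0 → D_y = 37144.32/11.1 = 3346.34 ≈ 3346 lb.
ΣF_y = 0: C_y + 3346.34 − 1700 − 2450 − 167.6·4.6 − 1350 = 0 → C_y = 2925 lb.
ΣF_x = 0: no horizontal applied forces, so C_x = 0.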